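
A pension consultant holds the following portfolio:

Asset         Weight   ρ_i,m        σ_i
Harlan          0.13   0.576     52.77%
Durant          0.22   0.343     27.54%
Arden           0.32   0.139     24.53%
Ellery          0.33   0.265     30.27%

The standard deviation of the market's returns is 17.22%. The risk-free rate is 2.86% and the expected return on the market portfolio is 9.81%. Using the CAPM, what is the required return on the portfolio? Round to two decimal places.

6.80%

β_Harlan = 0.576 × 52.77% / 17.22% = 1.7651
β_Durant = 0.343 × 27.54% / 17.22% = 0.5486
β_Arden = 0.139 × 24.53% / 17.22% = 0.1980
β_Ellery = 0.265 × 30.27% / 17.22% = 0.4658
β_P = Σ w_i β_i = 0.13×1.7651 + 0.22×0.5486 + 0.32×0.1980 + 0.33×0.4658 = 0.5672
MRP = 9.81% − 2.86% = 6.95%
E(R_P) = R_f + β_P × MRP = 2.86% + 0.5672 × 6.95% = 6.80%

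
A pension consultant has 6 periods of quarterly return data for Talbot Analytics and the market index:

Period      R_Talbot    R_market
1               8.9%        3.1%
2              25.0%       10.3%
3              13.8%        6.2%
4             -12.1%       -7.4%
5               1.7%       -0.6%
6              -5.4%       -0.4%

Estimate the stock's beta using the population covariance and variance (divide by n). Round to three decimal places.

Mean R_i = (8.9 + 25.0 + 13.8 − 12.1 + 1.7 − 5.4) / 6 = 5.3167%
Mean R_m = (3.1 + 10.3 + 6.2 − 7.4 − 0.6 − 0.4) / 6 = 1.8667%
Σ(R_i − R̄_i)(R_m − R̄_m) = 401.7833  ⇒  Cov = 401.7833 / 6 = 66.9639
Σ(R_m − R̄_m)² = 188.5133  ⇒  Var(R_m) = 188.5133 / 6 = 31.4189
β = Cov / Var(R_m) = 66.9639 / 31.4189 = 2.1313

2.131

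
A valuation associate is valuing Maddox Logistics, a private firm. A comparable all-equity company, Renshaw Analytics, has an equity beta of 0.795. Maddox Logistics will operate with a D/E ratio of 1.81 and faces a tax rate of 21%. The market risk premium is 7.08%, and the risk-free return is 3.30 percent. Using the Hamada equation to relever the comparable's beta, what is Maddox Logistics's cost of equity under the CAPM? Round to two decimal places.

16.98%

β_L = β_U × [1 + (1 − t)(D/E)] = 0.795 × [1 + (1 − 0.21) × 1.81]
    = 0.795 × [1 + 0.79 × 1.81] = 0.795 × 2.4299 = 1.9318
E(R) = R_f + β_L × MRP = 3.30% + 1.9318 × 7.08% = 16.98%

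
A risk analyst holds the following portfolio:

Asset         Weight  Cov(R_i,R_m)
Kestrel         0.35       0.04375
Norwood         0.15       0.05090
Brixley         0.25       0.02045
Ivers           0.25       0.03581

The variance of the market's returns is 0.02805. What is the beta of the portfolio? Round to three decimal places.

1.320

β_Kestrel = 0.04375 / 0.02805 = 1.5597
β_Norwood = 0.05090 / 0.02805 = 1.8146
β_Brixley = 0.02045 / 0.02805 = 0.7291
β_Ivers = 0.03581 / 0.02805 = 1.2766
β_P = Σ w_i β_i = 0.35×1.5597 + 0.15×1.8146 + 0.25×0.7291 + 0.25×1.2766 = 1.3195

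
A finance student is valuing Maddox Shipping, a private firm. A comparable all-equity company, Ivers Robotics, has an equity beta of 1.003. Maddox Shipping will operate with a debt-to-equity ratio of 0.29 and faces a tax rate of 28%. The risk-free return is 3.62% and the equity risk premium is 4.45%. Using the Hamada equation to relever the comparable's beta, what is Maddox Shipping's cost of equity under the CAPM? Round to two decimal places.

β_L = β_U × [1 + (1 − t)(D/E)] = 1.003 × [1 + (1 − 0.28) × 0.29]
    = 1.003 × [1 + 0.72 × 0.29] = 1.003 × 1.2088 = 1.2124
E(R) = R_f + β_L × MRP = 3.62% + 1.2124 × 4.45% = 9.02%

9.02%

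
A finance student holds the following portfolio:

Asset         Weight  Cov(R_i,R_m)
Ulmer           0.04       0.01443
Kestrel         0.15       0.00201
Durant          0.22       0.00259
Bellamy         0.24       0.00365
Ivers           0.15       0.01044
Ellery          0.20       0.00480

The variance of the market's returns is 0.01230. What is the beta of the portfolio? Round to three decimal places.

0.394

β_Ulmer = 0.01443 / 0.01230 = 1.1732
β_Kestrel = 0.00201 / 0.01230 = 0.1634
β_Durant = 0.00259 / 0.01230 = 0.2106
β_Bellamy = 0.00365 / 0.01230 = 0.2967
β_Ivers = 0.01044 / 0.01230 = 0.8488
β_Ellery = 0.00480 / 0.01230 = 0.3902
β_P = Σ w_i β_i = 0.04×1.1732 + 0.15×0.1634 + 0.22×0.2106 + 0.24×0.2967 + 0.15×0.8488 + 0.20×0.3902 = 0.3943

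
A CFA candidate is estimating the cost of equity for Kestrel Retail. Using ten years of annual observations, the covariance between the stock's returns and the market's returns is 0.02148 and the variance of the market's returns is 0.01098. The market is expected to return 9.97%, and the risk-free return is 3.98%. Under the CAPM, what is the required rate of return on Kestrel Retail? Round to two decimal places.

β = Cov(R_i, R_m) / Var(R_m) = 0.02148 / 0.01098 = 1.9563
MRP = 9.97% − 3.98% = 5.99%
E(R) = R_f + β × MRP = 3.98% + 1.9563 × 5.99% = 15.70%

15.70%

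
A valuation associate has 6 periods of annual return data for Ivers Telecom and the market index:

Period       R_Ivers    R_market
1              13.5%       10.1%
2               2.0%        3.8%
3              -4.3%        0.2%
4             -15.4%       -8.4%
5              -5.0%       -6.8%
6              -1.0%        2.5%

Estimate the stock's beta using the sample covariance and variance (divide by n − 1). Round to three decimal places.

Mean R_i = (13.5 + 2.0 − 4.3 − 15.4 − 5.0 − 1.0) / 6 = -1.7000%
Mean R_m = (10.1 + 3.8 + 0.2 − 8.4 − 6.8 + 2.5) / 6 = 0.2333%
Σ(R_i − R̄_i)(R_m − R̄_m) = 306.3300  ⇒  Cov = 306.3300 / 5 = 61.2660
Σ(R_m − R̄_m)² = 239.2133  ⇒  Var(R_m) = 239.2133 / 5 = 47.8427
β = Cov / Var(R_m) = 61.2660 / 47.8427 = 1.2806

1.281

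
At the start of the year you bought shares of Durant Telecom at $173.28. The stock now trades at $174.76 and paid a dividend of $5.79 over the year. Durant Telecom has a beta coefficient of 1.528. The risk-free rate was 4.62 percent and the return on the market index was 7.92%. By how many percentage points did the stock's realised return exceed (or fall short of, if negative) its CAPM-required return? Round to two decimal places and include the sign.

Realised HPR = (P1 + D1 − P0) / P0 = (174.76 + 5.79 − 173.28) / 173.28 = 7.27 / 173.28 = 4.1955%
MRP = 7.92% − 4.62% = 3.30%
CAPM required = R_f + β·MRP = 4.62% + 1.528 × 3.30% = 9.66240%
α = realised − required = 4.1955% − 9.66240% = -5.47%

-5.47%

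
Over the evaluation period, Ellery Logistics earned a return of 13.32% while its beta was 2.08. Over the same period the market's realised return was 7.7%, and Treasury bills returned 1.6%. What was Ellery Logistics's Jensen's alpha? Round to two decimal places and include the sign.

Market excess return = 7.7% − 1.6% = 6.10%
CAPM benchmark = R_f + β(R_m − R_f) = 1.6% + 2.08 × 6.1% = 14.2880%
α = actual − benchmark = 13.32% − 14.2880% = -0.97%

-0.97%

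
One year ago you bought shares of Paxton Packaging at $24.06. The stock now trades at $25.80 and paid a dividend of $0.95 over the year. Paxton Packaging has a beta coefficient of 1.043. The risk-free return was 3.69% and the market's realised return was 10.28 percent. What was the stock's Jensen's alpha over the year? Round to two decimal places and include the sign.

Realised HPR = (P1 + D1 − P0) / P0 = (25.80 + 0.95 − 24.06) / 24.06 = 2.69 / 24.06 = 11.1804%
MRP = 10.28% − 3.69% = 6.59%
CAPM required = R_f + β·MRP = 3.69% + 1.043 × 6.59% = 10.56337%
α = realised − required = 11.1804% − 10.56337% = +0.62%

+0.62%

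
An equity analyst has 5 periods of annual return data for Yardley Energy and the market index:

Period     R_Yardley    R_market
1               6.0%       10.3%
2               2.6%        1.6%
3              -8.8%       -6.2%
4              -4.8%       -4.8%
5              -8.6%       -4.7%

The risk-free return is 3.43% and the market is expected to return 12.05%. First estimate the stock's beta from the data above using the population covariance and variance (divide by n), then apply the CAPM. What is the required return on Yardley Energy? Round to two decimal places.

11.34%

Mean R_i = (6.0 + 2.6 − 8.8 − 4.8 − 8.6) / 5 = -2.7200%
Mean R_m = (10.3 + 1.6 − 6.2 − 4.8 − 4.7) / 5 = -0.7600%
Σ(R_i − R̄_i)(R_m − R̄_m) = 173.6440  ⇒  Cov = 173.6440 / 5 = 34.7288
Σ(R_m − R̄_m)² = 189.3320  ⇒  Var(R_m) = 189.3320 / 5 = 37.8664
β = Cov / Var(R_m) = 34.7288 / 37.8664 = 0.9171
MRP = 12.05% − 3.43% = 8.62%
E(R) = R_f + β × MRP = 3.43% + 0.9171 × 8.62% = 11.34%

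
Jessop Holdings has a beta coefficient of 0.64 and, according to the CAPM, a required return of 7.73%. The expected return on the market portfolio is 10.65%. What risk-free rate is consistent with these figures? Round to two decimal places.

E(R) = R_f + β(E(R_m) − R_f) = R_f(1 − β) + β·E(R_m)
7.73% = R_f × (1 − 0.64) + 0.64 × 10.65%
7.73% = R_f × 0.36 + 6.8160%
R_f = (7.73% − 6.8160%) / 0.36 = 2.54%

2.54%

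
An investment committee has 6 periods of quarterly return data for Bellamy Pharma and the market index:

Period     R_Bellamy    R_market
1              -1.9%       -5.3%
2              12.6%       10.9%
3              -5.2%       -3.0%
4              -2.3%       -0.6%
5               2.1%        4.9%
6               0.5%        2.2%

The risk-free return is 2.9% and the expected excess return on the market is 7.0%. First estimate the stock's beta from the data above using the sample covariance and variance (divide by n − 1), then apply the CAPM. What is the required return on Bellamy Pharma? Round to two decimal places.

Mean R_i = (-1.9 + 12.6 − 5.2 − 2.3 + 2.1 + 0.5) / 6 = 0.9667%
Mean R_m = (-5.3 + 10.9 − 3.0 − 0.6 + 4.9 + 2.2) / 6 = 1.5167%
Σ(R_i − R̄_i)(R_m − R̄_m) = 166.9833  ⇒  Cov = 166.9833 / 5 = 33.3967
Σ(R_m − R̄_m)² = 171.3083  ⇒  Var(R_m) = 171.3083 / 5 = 34.2617
β = Cov / Var(R_m) = 33.3967 / 34.2617 = 0.9748
E(R) = R_f + β × MRP = 2.9% + 0.9748 × 7.0% = 9.72%

9.72%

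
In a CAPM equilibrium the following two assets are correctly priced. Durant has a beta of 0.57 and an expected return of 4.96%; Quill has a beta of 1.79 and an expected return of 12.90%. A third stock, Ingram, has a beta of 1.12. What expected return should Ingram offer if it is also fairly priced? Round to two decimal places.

8.54%

MRP (SML slope) = (12.90% − 4.96%) / (1.79 − 0.57) = 7.94% / 1.22 = 6.5082%
R_f (intercept) = 4.96% − 0.57 × 6.5082% = 1.2503%
E(R_Ingram) = R_f + β × MRP = 1.2503% + 1.12 × 6.5082% = 8.54%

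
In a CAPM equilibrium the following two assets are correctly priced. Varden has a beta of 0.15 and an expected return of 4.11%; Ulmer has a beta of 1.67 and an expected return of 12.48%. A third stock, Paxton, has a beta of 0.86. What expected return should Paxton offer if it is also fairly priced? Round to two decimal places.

8.02%

MRP (SML slope) = (12.48% − 4.11%) / (1.67 − 0.15) = 8.37% / 1.52 = 5.5066%
R_f (intercept) = 4.11% − 0.15 × 5.5066% = 3.2840%
E(R_Paxton) = R_f + β × MRP = 3.2840% + 0.86 × 5.5066% = 8.02%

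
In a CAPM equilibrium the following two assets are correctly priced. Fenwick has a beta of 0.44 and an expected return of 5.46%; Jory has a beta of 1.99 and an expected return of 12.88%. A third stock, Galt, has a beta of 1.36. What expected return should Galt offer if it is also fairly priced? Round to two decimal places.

MRP (SML slope) = (12.88% − 5.46%) / (1.99 − 0.44) = 7.42% / 1.55 = 4.7871%
R_f (intercept) = 5.46% − 0.44 × 4.7871% = 3.3537%
E(R_Galt) = R_f + β × MRP = 3.3537% + 1.36 × 4.7871% = 9.86%

9.86%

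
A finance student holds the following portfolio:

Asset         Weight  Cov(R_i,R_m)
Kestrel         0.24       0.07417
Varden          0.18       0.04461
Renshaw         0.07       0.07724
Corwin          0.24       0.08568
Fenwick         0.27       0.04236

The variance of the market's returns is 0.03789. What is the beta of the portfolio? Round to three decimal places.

1.669

β_Kestrel = 0.07417 / 0.03789 = 1.9575
β_Varden = 0.04461 / 0.03789 = 1.1774
β_Renshaw = 0.07724 / 0.03789 = 2.0385
β_Corwin = 0.08568 / 0.03789 = 2.2613
β_Fenwick = 0.04236 / 0.03789 = 1.1180
β_P = Σ w_i β_i = 0.24×1.9575 + 0.18×1.1774 + 0.07×2.0385 + 0.24×2.2613 + 0.27×1.1180 = 1.6690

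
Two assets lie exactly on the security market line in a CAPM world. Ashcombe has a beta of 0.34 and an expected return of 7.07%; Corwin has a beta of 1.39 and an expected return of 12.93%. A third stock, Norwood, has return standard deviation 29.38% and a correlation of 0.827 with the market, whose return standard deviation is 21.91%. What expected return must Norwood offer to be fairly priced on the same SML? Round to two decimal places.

11.36%

MRP = (12.93% − 7.07%) / (1.39 − 0.34) = 5.5810%
R_f = 7.07% − 0.34 × 5.5810% = 5.1725%
β_Norwood = ρ·σ_i/σ_m = 0.827 × 29.38 / 21.91 = 1.1090
E(R_Norwood) = R_f + β × MRP = 5.1725% + 1.1090 × 5.5810% = 11.36%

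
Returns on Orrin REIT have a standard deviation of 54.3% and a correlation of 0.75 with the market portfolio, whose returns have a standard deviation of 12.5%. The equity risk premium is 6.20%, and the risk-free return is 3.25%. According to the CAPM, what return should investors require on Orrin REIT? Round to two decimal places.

23.45%

β = ρ × σ_i / σ_m = 0.75 × 54.3% / 12.5% = 3.2580
E(R) = 3.25% + 3.2580 × 6.20% = 23.45%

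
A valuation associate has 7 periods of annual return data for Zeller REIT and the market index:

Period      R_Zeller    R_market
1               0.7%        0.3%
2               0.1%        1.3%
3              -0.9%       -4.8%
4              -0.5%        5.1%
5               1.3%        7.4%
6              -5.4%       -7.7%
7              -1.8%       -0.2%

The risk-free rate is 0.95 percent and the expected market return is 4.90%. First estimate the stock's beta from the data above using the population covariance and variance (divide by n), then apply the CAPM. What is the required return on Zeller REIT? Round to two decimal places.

Mean R_i = (0.7 + 0.1 − 0.9 − 0.5 + 1.3 − 5.4 − 1.8) / 7 = -0.9286%
Mean R_m = (0.3 + 1.3 − 4.8 + 5.1 + 7.4 − 7.7 − 0.2) / 7 = 0.2000%
Σ(R_i − R̄_i)(R_m − R̄_m) = 54.9700  ⇒  Cov = 54.9700 / 7 = 7.8529
Σ(R_m − R̄_m)² = 164.6400  ⇒  Var(R_m) = 164.6400 / 7 = 23.5200
β = Cov / Var(R_m) = 7.8529 / 23.5200 = 0.3339
MRP = 4.90% − 0.95% = 3.95%
E(R) = R_f + β × MRP = 0.95% + 0.3339 × 3.95% = 2.27%

2.27%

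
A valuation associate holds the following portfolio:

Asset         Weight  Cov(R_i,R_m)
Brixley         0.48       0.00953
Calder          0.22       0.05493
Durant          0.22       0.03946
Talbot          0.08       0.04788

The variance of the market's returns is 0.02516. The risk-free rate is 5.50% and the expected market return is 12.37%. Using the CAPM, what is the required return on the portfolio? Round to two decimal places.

13.47%

β_Brixley = 0.00953 / 0.02516 = 0.3788
β_Calder = 0.05493 / 0.02516 = 2.1832
β_Durant = 0.03946 / 0.02516 = 1.5684
β_Talbot = 0.04788 / 0.02516 = 1.9030
β_P = Σ w_i β_i = 0.48×0.3788 + 0.22×2.1832 + 0.22×1.5684 + 0.08×1.9030 = 1.1594
MRP = 12.37% − 5.50% = 6.87%
E(R_P) = R_f + β_P × MRP = 5.50% + 1.1594 × 6.87% = 13.47%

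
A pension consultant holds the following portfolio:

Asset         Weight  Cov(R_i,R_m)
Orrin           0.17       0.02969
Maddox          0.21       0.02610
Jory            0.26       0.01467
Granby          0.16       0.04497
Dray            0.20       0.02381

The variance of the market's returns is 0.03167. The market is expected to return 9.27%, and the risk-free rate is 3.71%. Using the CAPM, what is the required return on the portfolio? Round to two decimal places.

β_Orrin = 0.02969 / 0.03167 = 0.9375
β_Maddox = 0.02610 / 0.03167 = 0.8241
β_Jory = 0.01467 / 0.03167 = 0.4632
β_Granby = 0.04497 / 0.03167 = 1.4200
β_Dray = 0.02381 / 0.03167 = 0.7518
β_P = Σ w_i β_i = 0.17×0.9375 + 0.21×0.8241 + 0.26×0.4632 + 0.16×1.4200 + 0.20×0.7518 = 0.8304
MRP = 9.27% − 3.71% = 5.56%
E(R_P) = R_f + β_P × MRP = 3.71% + 0.8304 × 5.56% = 8.33%

8.33%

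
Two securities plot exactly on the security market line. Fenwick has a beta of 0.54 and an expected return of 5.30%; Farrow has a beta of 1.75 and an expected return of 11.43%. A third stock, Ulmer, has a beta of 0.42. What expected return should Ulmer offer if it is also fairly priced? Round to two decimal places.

4.69%

MRP (SML slope) = (11.43% − 5.30%) / (1.75 − 0.54) = 6.13% / 1.21 = 5.0661%
R_f (intercept) = 5.30% − 0.54 × 5.0661% = 2.5643%
E(R_Ulmer) = R_f + β × MRP = 2.5643% + 0.42 × 5.0661% = 4.69%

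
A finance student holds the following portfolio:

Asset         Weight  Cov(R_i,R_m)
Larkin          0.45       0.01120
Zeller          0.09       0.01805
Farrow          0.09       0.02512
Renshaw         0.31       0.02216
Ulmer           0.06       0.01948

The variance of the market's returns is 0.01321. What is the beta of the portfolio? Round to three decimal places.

1.284

β_Larkin = 0.01120 / 0.01321 = 0.8478
β_Zeller = 0.01805 / 0.01321 = 1.3664
β_Farrow = 0.02512 / 0.01321 = 1.9016
β_Renshaw = 0.02216 / 0.01321 = 1.6775
β_Ulmer = 0.01948 / 0.01321 = 1.4746
β_P = Σ w_i β_i = 0.45×0.8478 + 0.09×1.3664 + 0.09×1.9016 + 0.31×1.6775 + 0.06×1.4746 = 1.2841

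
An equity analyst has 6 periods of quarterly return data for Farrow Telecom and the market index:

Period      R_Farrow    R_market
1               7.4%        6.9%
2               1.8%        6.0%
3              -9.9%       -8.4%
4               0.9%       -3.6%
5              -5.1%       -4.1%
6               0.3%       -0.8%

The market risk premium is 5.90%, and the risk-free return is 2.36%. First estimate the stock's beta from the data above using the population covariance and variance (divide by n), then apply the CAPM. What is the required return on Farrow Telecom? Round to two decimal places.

7.53%

Mean R_i = (7.4 + 1.8 − 9.9 + 0.9 − 5.1 + 0.3) / 6 = -0.7667%
Mean R_m = (6.9 + 6.0 − 8.4 − 3.6 − 4.1 − 0.8) / 6 = -0.6667%
Σ(R_i − R̄_i)(R_m − R̄_m) = 159.3833  ⇒  Cov = 159.3833 / 6 = 26.5639
Σ(R_m − R̄_m)² = 181.9133  ⇒  Var(R_m) = 181.9133 / 6 = 30.3189
β = Cov / Var(R_m) = 26.5639 / 30.3189 = 0.8761
E(R) = R_f + β × MRP = 2.36% + 0.8761 × 5.90% = 7.53%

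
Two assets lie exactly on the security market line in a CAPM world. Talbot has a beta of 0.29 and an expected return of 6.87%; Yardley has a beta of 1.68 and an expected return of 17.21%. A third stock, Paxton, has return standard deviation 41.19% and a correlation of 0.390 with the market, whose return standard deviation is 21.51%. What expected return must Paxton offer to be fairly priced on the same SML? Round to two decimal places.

10.27%

MRP = (17.21% − 6.87%) / (1.68 − 0.29) = 7.4388%
R_f = 6.87% − 0.29 × 7.4388% = 4.7127%
β_Paxton = ρ·σ_i/σ_m = 0.390 × 41.19 / 21.51 = 0.7468
E(R_Paxton) = R_f + β × MRP = 4.7127% + 0.7468 × 7.4388% = 10.27%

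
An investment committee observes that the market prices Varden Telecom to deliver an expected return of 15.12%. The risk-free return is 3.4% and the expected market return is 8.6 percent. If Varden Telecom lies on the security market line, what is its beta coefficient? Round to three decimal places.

2.254

MRP = 8.6% − 3.4% = 5.20%
β = (E(R) − R_f) / MRP = (15.12% − 3.4%) / 5.2% = 11.72% / 5.2% = 2.254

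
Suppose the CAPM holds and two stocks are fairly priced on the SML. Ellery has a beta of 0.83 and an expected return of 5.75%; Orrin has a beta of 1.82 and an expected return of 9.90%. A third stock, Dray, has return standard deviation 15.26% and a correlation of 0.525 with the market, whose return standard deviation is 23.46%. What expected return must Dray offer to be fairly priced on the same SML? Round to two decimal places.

3.70%

MRP = (9.90% − 5.75%) / (1.82 − 0.83) = 4.1919%
R_f = 5.75% − 0.83 × 4.1919% = 2.2707%
β_Dray = ρ·σ_i/σ_m = 0.525 × 15.26 / 23.46 = 0.3415
E(R_Dray) = R_f + β × MRP = 2.2707% + 0.3415 × 4.1919% = 3.70%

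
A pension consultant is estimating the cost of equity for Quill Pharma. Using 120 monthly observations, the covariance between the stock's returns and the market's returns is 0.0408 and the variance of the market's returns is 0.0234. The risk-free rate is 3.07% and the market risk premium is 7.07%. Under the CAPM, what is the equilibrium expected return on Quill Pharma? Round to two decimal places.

15.40%

β = Cov(R_i, R_m) / Var(R_m) = 0.0408 / 0.0234 = 1.7436
E(R) = R_f + β × MRP = 3.07% + 1.7436 × 7.07% = 15.40%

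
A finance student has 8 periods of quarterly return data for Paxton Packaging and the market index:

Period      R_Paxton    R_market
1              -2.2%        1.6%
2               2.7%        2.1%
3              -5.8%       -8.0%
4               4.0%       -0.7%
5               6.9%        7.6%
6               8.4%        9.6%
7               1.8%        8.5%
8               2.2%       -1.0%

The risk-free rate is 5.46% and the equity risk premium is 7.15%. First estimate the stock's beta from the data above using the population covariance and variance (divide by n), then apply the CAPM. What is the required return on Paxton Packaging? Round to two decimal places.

Mean R_i = (-2.2 + 2.7 − 5.8 + 4.0 + 6.9 + 8.4 + 1.8 + 2.2) / 8 = 2.2500%
Mean R_m = (1.6 + 2.1 − 8.0 − 0.7 + 7.6 + 9.6 + 8.5 − 1.0) / 8 = 2.4625%
Σ(R_i − R̄_i)(R_m − R̄_m) = 147.6050  ⇒  Cov = 147.6050 / 8 = 18.4506
Σ(R_m − R̄_m)² = 246.1188  ⇒  Var(R_m) = 246.1188 / 8 = 30.7649
β = Cov / Var(R_m) = 18.4506 / 30.7649 = 0.5997
E(R) = R_f + β × MRP = 5.46% + 0.5997 × 7.15% = 9.75%

9.75%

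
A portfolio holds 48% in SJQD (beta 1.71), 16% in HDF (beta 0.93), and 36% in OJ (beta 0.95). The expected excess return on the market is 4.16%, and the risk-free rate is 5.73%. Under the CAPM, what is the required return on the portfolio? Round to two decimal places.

β_P = Σ w_i β_i = 0.48×1.71 + 0.16×0.93 + 0.36×0.95 = 1.3116
E(R_P) = R_f + β_P × MRP = 5.73% + 1.3116 × 4.16% = 11.19%

11.19%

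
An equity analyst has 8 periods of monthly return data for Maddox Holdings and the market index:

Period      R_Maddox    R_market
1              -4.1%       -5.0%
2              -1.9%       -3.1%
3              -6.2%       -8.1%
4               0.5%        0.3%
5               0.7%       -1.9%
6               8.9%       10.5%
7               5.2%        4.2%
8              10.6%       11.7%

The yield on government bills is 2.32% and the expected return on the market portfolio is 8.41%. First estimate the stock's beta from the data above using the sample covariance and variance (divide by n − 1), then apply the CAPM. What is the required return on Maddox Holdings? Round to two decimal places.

Mean R_i = (-4.1 − 1.9 − 6.2 + 0.5 + 0.7 + 8.9 + 5.2 + 10.6) / 8 = 1.7125%
Mean R_m = (-5.0 − 3.1 − 8.1 + 0.3 − 1.9 + 10.5 + 4.2 + 11.7) / 8 = 1.0750%
Σ(R_i − R̄_i)(R_m − R̄_m) = 300.0125  ⇒  Cov = 300.0125 / 7 = 42.8589
Σ(R_m − R̄_m)² = 359.4550  ⇒  Var(R_m) = 359.4550 / 7 = 51.3507
β = Cov / Var(R_m) = 42.8589 / 51.3507 = 0.8346
MRP = 8.41% − 2.32% = 6.09%
E(R) = R_f + β × MRP = 2.32% + 0.8346 × 6.09% = 7.40%

7.40%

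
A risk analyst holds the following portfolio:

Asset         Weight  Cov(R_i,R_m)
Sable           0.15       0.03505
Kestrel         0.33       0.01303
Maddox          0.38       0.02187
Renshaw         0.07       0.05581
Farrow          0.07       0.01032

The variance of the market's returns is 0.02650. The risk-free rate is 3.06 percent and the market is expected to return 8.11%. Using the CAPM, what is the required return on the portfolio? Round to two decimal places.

β_Sable = 0.03505 / 0.02650 = 1.3226
β_Kestrel = 0.01303 / 0.02650 = 0.4917
β_Maddox = 0.02187 / 0.02650 = 0.8253
β_Renshaw = 0.05581 / 0.02650 = 2.1060
β_Farrow = 0.01032 / 0.02650 = 0.3894
β_P = Σ w_i β_i = 0.15×1.3226 + 0.33×0.4917 + 0.38×0.8253 + 0.07×2.1060 + 0.07×0.3894 = 0.8489
MRP = 8.11% − 3.06% = 5.05%
E(R_P) = R_f + β_P × MRP = 3.06% + 0.8489 × 5.05% = 7.35%

7.35%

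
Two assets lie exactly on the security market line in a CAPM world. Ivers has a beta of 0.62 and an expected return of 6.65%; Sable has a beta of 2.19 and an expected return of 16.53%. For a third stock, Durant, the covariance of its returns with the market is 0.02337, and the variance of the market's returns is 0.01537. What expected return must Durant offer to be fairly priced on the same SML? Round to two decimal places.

MRP = (16.53% − 6.65%) / (2.19 − 0.62) = 6.2930%
R_f = 6.65% − 0.62 × 6.2930% = 2.7483%
β_Durant = Cov / Var(R_m) = 0.02337 / 0.01537 = 1.5205
E(R_Durant) = R_f + β × MRP = 2.7483% + 1.5205 × 6.2930% = 12.32%

12.32%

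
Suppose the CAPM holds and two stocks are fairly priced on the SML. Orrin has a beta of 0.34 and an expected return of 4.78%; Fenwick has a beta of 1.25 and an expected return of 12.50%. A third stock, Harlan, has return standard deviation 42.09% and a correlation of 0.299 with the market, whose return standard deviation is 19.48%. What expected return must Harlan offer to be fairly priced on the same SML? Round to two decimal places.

7.38%

MRP = (12.50% − 4.78%) / (1.25 − 0.34) = 8.4835%
R_f = 4.78% − 0.34 × 8.4835% = 1.8956%
β_Harlan = ρ·σ_i/σ_m = 0.299 × 42.09 / 19.48 = 0.6460
E(R_Harlan) = R_f + β × MRP = 1.8956% + 0.6460 × 8.4835% = 7.38%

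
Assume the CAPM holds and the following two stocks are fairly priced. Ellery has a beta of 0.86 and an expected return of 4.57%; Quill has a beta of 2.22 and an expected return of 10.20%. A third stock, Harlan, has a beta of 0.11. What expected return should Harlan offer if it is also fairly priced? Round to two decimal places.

MRP (SML slope) = (10.20% − 4.57%) / (2.22 − 0.86) = 5.63% / 1.36 = 4.1397%
R_f (intercept) = 4.57% − 0.86 × 4.1397% = 1.0099%
E(R_Harlan) = R_f + β × MRP = 1.0099% + 0.11 × 4.1397% = 1.47%

1.47%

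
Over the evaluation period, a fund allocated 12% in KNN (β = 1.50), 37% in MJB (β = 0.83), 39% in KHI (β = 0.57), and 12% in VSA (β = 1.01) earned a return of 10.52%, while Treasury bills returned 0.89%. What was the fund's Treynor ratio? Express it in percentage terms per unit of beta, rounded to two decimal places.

β_P = 0.12×1.50 + 0.37×0.83 + 0.39×0.57 + 0.12×1.01 = 0.8306
Treynor = (R_P − R_f) / β_P = (10.52% − 0.89%) / 0.8306 = 9.63% / 0.8306 = 11.59%

11.59%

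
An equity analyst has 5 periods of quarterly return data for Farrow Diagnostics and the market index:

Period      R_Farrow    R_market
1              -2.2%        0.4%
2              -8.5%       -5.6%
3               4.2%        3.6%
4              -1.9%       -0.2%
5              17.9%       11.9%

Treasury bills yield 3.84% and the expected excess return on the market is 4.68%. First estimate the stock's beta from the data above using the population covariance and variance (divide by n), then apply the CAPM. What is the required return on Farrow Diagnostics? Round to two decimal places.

Mean R_i = (-2.2 − 8.5 + 4.2 − 1.9 + 17.9) / 5 = 1.9000%
Mean R_m = (0.4 − 5.6 + 3.6 − 0.2 + 11.9) / 5 = 2.0200%
Σ(R_i − R̄_i)(R_m − R̄_m) = 256.0400  ⇒  Cov = 256.0400 / 5 = 51.2080
Σ(R_m − R̄_m)² = 165.7280  ⇒  Var(R_m) = 165.7280 / 5 = 33.1456
β = Cov / Var(R_m) = 51.2080 / 33.1456 = 1.5449
E(R) = R_f + β × MRP = 3.84% + 1.5449 × 4.68% = 11.07%

11.07%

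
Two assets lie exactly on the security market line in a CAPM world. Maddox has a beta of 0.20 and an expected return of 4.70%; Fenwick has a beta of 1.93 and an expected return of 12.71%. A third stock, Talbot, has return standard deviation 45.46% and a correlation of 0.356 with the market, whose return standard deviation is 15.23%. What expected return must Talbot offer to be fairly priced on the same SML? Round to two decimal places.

8.69%

MRP = (12.71% − 4.70%) / (1.93 − 0.20) = 4.6301%
R_f = 4.70% − 0.20 × 4.6301% = 3.7740%
β_Talbot = ρ·σ_i/σ_m = 0.356 × 45.46 / 15.23 = 1.0626
E(R_Talbot) = R_f + β × MRP = 3.7740% + 1.0626 × 4.6301% = 8.69%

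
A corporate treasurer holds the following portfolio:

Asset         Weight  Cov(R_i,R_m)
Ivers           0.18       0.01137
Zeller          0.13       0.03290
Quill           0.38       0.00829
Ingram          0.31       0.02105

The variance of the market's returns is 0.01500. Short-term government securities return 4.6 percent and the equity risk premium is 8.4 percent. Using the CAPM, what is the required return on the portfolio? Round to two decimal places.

β_Ivers = 0.01137 / 0.01500 = 0.7580
β_Zeller = 0.03290 / 0.01500 = 2.1933
β_Quill = 0.00829 / 0.01500 = 0.5527
β_Ingram = 0.02105 / 0.01500 = 1.4033
β_P = Σ w_i β_i = 0.18×0.7580 + 0.13×2.1933 + 0.38×0.5527 + 0.31×1.4033 = 1.0666
E(R_P) = R_f + β_P × MRP = 4.6% + 1.0666 × 8.4% = 13.56%

13.56%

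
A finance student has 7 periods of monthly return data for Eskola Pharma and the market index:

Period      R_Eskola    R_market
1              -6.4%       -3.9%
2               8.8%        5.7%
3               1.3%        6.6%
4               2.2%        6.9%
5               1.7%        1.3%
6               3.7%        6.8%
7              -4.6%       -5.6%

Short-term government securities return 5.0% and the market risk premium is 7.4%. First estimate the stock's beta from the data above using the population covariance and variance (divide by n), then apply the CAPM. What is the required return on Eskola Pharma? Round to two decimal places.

10.78%

Mean R_i = (-6.4 + 8.8 + 1.3 + 2.2 + 1.7 + 3.7 − 4.6) / 7 = 0.9571%
Mean R_m = (-3.9 + 5.7 + 6.6 + 6.9 + 1.3 + 6.8 − 5.6) / 7 = 2.5429%
Σ(R_i − R̄_i)(R_m − R̄_m) = 134.9729  ⇒  Cov = 134.9729 / 7 = 19.2818
Σ(R_m − R̄_m)² = 172.8971  ⇒  Var(R_m) = 172.8971 / 7 = 24.6996
β = Cov / Var(R_m) = 19.2818 / 24.6996 = 0.7807
E(R) = R_f + β × MRP = 5.0% + 0.7807 × 7.4% = 10.78%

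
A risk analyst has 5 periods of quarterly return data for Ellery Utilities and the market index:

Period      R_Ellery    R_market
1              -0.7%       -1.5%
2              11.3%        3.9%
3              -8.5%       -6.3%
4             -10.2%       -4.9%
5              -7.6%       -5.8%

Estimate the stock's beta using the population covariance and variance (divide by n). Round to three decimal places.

Mean R_i = (-0.7 + 11.3 − 8.5 − 10.2 − 7.6) / 5 = -3.1400%
Mean R_m = (-1.5 + 3.9 − 6.3 − 4.9 − 5.8) / 5 = -2.9200%
Σ(R_i − R̄_i)(R_m − R̄_m) = 146.8860  ⇒  Cov = 146.8860 / 5 = 29.3772
Σ(R_m − R̄_m)² = 72.1680  ⇒  Var(R_m) = 72.1680 / 5 = 14.4336
β = Cov / Var(R_m) = 29.3772 / 14.4336 = 2.0353

2.035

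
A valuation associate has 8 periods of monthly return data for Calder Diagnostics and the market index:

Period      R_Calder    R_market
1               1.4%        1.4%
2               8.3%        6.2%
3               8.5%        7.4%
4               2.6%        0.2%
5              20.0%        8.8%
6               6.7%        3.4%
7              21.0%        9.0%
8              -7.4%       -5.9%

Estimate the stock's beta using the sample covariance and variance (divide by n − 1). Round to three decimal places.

1.716

Mean R_i = (1.4 + 8.3 + 8.5 + 2.6 + 20.0 + 6.7 + 21.0 − 7.4) / 8 = 7.6375%
Mean R_m = (1.4 + 6.2 + 7.4 + 0.2 + 8.8 + 3.4 + 9.0 − 5.9) / 8 = 3.8125%
Σ(R_i − R̄_i)(R_m − R̄_m) = 315.3363  ⇒  Cov = 315.3363 / 7 = 45.0480
Σ(R_m − R̄_m)² = 183.7288  ⇒  Var(R_m) = 183.7288 / 7 = 26.2470
β = Cov / Var(R_m) = 45.0480 / 26.2470 = 1.7163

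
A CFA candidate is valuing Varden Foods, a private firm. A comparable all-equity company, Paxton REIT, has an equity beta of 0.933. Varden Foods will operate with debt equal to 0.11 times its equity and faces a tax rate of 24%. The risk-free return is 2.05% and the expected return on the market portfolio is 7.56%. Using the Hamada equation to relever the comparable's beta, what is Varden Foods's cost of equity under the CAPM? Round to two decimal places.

7.62%

β_L = β_U × [1 + (1 − t)(D/E)] = 0.933 × [1 + (1 − 0.24) × 0.11]
    = 0.933 × [1 + 0.76 × 0.11] = 0.933 × 1.0836 = 1.0110
MRP = 7.56% − 2.05% = 5.51%
E(R) = R_f + β_L × MRP = 2.05% + 1.0110 × 5.51% = 7.62%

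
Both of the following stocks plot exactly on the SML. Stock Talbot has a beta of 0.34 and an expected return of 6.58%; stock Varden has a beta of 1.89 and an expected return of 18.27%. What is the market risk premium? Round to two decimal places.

Both satisfy E(R) = R_f + β·MRP, so the slope of the SML is
MRP = (18.27% − 6.58%) / (1.89 − 0.34) = 11.69% / 1.55 = 7.5419%

7.54%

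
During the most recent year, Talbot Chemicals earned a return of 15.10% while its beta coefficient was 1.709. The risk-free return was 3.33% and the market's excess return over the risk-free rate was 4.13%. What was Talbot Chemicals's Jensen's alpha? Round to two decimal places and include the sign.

CAPM benchmark = R_f + β(R_m − R_f) = 3.33% + 1.709 × 4.13% = 10.38817%
α = actual − benchmark = 15.10% − 10.38817% = +4.71%

+4.71%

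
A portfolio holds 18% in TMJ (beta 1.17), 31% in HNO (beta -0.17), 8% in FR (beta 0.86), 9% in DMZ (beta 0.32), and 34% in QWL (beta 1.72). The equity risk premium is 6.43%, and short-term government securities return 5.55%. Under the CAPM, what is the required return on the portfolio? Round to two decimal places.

β_P = Σ w_i β_i = 0.18×1.17 + 0.31×-0.17 + 0.08×0.86 + 0.09×0.32 + 0.34×1.72 = 0.8403
E(R_P) = R_f + β_P × MRP = 5.55% + 0.8403 × 6.43% = 10.95%

10.95%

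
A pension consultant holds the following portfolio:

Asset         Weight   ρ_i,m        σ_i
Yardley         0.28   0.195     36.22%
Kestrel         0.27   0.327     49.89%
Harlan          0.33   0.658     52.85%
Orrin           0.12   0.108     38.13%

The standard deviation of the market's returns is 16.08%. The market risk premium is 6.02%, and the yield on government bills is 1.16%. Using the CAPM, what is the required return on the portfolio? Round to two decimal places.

8.03%

β_Yardley = 0.195 × 36.22% / 16.08% = 0.4392
β_Kestrel = 0.327 × 49.89% / 16.08% = 1.0146
β_Harlan = 0.658 × 52.85% / 16.08% = 2.1626
β_Orrin = 0.108 × 38.13% / 16.08% = 0.2561
β_P = Σ w_i β_i = 0.28×0.4392 + 0.27×1.0146 + 0.33×2.1626 + 0.12×0.2561 = 1.1413
E(R_P) = R_f + β_P × MRP = 1.16% + 1.1413 × 6.02% = 8.03%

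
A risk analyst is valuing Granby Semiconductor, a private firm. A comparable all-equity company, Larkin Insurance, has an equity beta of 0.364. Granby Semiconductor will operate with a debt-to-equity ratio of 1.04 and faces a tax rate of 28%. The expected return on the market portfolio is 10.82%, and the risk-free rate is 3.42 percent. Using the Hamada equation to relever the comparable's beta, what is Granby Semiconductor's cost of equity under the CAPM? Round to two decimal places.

β_L = β_U × [1 + (1 − t)(D/E)] = 0.364 × [1 + (1 − 0.28) × 1.04]
    = 0.364 × [1 + 0.72 × 1.04] = 0.364 × 1.7488 = 0.6366
MRP = 10.82% − 3.42% = 7.40%
E(R) = R_f + β_L × MRP = 3.42% + 0.6366 × 7.40% = 8.13%

8.13%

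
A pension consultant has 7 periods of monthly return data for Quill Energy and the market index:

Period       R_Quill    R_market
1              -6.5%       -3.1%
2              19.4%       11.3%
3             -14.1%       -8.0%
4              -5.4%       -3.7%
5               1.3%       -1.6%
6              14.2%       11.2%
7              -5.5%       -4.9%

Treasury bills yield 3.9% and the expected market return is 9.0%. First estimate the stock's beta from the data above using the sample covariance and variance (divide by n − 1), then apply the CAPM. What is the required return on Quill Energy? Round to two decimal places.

Mean R_i = (-6.5 + 19.4 − 14.1 − 5.4 + 1.3 + 14.2 − 5.5) / 7 = 0.4857%
Mean R_m = (-3.1 + 11.3 − 8.0 − 3.7 − 1.6 + 11.2 − 4.9) / 7 = 0.1714%
Σ(R_i − R̄_i)(R_m − R̄_m) = 555.4771  ⇒  Cov = 555.4771 / 6 = 92.5795
Σ(R_m − R̄_m)² = 366.7943  ⇒  Var(R_m) = 366.7943 / 6 = 61.1324
β = Cov / Var(R_m) = 92.5795 / 61.1324 = 1.5144
MRP = 9.0% − 3.9% = 5.10%
E(R) = R_f + β × MRP = 3.9% + 1.5144 × 5.1% = 11.62%

11.62%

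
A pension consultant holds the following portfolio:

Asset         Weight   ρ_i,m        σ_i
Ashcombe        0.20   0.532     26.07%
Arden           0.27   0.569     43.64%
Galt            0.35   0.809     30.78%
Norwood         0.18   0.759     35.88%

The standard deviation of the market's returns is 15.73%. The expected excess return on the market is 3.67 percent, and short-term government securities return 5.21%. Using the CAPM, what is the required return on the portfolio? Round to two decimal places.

10.60%

β_Ashcombe = 0.532 × 26.07% / 15.73% = 0.8817
β_Arden = 0.569 × 43.64% / 15.73% = 1.5786
β_Galt = 0.809 × 30.78% / 15.73% = 1.5830
β_Norwood = 0.759 × 35.88% / 15.73% = 1.7313
β_P = Σ w_i β_i = 0.20×0.8817 + 0.27×1.5786 + 0.35×1.5830 + 0.18×1.7313 = 1.4682
E(R_P) = R_f + β_P × MRP = 5.21% + 1.4682 × 3.67% = 10.60%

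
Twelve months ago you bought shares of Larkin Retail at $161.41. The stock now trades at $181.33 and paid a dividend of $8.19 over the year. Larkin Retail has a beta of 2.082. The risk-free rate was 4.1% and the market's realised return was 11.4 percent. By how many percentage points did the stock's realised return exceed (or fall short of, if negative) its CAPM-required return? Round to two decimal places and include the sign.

-1.88%

Realised HPR = (P1 + D1 − P0) / P0 = (181.33 + 8.19 − 161.41) / 161.41 = 28.11 / 161.41 = 17.4153%
MRP = 11.4% − 4.1% = 7.30%
CAPM required = R_f + β·MRP = 4.1% + 2.082 × 7.3% = 19.2986%
α = realised − required = 17.4153% − 19.2986% = -1.88%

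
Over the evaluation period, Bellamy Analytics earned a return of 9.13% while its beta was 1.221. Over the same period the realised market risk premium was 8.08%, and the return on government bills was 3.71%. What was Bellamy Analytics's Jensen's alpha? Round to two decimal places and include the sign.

CAPM benchmark = R_f + β(R_m − R_f) = 3.71% + 1.221 × 8.08% = 13.57568%
α = actual − benchmark = 9.13% − 13.57568% = -4.45%

-4.45%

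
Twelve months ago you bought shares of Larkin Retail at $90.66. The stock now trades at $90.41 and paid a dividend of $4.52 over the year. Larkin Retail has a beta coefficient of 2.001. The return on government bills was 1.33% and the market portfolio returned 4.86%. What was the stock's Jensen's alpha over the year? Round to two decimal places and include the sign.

-3.68%

Realised HPR = (P1 + D1 − P0) / P0 = (90.41 + 4.52 − 90.66) / 90.66 = 4.27 / 90.66 = 4.7099%
MRP = 4.86% − 1.33% = 3.53%
CAPM required = R_f + β·MRP = 1.33% + 2.001 × 3.53% = 8.39353%
α = realised − required = 4.7099% − 8.39353% = -3.68%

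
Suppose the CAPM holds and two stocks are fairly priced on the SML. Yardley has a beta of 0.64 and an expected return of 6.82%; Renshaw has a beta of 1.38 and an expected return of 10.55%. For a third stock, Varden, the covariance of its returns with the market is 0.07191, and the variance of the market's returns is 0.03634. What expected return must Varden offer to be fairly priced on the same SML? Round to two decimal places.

MRP = (10.55% − 6.82%) / (1.38 − 0.64) = 5.0405%
R_f = 6.82% − 0.64 × 5.0405% = 3.5941%
β_Varden = Cov / Var(R_m) = 0.07191 / 0.03634 = 1.9788
E(R_Varden) = R_f + β × MRP = 3.5941% + 1.9788 × 5.0405% = 13.57%

13.57%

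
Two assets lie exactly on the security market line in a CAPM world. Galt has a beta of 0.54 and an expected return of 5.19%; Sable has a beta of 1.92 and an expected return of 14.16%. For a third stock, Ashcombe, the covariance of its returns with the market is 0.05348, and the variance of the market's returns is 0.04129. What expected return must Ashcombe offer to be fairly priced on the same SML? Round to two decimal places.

MRP = (14.16% − 5.19%) / (1.92 − 0.54) = 6.5000%
R_f = 5.19% − 0.54 × 6.5000% = 1.6800%
β_Ashcombe = Cov / Var(R_m) = 0.05348 / 0.04129 = 1.2952
E(R_Ashcombe) = R_f + β × MRP = 1.6800% + 1.2952 × 6.5000% = 10.10%

10.10%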